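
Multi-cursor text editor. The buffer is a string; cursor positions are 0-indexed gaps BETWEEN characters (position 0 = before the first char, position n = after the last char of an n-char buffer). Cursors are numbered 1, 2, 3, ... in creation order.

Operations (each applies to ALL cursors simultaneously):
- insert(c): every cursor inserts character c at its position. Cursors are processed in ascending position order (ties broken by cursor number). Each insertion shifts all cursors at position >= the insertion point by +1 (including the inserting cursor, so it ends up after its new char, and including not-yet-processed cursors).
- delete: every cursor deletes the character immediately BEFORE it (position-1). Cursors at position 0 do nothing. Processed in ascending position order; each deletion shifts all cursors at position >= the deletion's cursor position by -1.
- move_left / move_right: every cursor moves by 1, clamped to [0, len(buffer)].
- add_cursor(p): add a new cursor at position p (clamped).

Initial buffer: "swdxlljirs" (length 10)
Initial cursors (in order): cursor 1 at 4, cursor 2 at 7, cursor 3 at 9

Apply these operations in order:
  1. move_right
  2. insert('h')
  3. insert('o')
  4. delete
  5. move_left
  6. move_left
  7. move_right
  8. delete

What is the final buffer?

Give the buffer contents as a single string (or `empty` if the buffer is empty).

After op 1 (move_right): buffer="swdxlljirs" (len 10), cursors c1@5 c2@8 c3@10, authorship ..........
After op 2 (insert('h')): buffer="swdxlhljihrsh" (len 13), cursors c1@6 c2@10 c3@13, authorship .....1...2..3
After op 3 (insert('o')): buffer="swdxlholjihorsho" (len 16), cursors c1@7 c2@12 c3@16, authorship .....11...22..33
After op 4 (delete): buffer="swdxlhljihrsh" (len 13), cursors c1@6 c2@10 c3@13, authorship .....1...2..3
After op 5 (move_left): buffer="swdxlhljihrsh" (len 13), cursors c1@5 c2@9 c3@12, authorship .....1...2..3
After op 6 (move_left): buffer="swdxlhljihrsh" (len 13), cursors c1@4 c2@8 c3@11, authorship .....1...2..3
After op 7 (move_right): buffer="swdxlhljihrsh" (len 13), cursors c1@5 c2@9 c3@12, authorship .....1...2..3
After op 8 (delete): buffer="swdxhljhrh" (len 10), cursors c1@4 c2@7 c3@9, authorship ....1..2.3

Answer: swdxhljhrh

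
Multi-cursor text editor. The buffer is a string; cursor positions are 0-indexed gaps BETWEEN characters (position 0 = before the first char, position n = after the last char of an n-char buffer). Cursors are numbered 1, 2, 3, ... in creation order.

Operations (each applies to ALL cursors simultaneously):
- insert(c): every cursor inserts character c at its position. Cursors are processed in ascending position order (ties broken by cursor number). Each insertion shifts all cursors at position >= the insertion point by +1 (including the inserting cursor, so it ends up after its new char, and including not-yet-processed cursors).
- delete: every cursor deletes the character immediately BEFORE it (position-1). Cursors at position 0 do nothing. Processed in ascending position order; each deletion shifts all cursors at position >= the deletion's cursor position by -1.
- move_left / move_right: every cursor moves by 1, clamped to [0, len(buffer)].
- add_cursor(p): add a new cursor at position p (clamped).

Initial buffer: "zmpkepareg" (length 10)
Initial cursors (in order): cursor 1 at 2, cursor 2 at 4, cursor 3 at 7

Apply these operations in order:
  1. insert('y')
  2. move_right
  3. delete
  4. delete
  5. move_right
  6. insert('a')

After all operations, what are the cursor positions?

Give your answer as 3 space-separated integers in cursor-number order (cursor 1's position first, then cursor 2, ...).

Answer: 4 6 9

Derivation:
After op 1 (insert('y')): buffer="zmypkyepayreg" (len 13), cursors c1@3 c2@6 c3@10, authorship ..1..2...3...
After op 2 (move_right): buffer="zmypkyepayreg" (len 13), cursors c1@4 c2@7 c3@11, authorship ..1..2...3...
After op 3 (delete): buffer="zmykypayeg" (len 10), cursors c1@3 c2@5 c3@8, authorship ..1.2..3..
After op 4 (delete): buffer="zmkpaeg" (len 7), cursors c1@2 c2@3 c3@5, authorship .......
After op 5 (move_right): buffer="zmkpaeg" (len 7), cursors c1@3 c2@4 c3@6, authorship .......
After op 6 (insert('a')): buffer="zmkapaaeag" (len 10), cursors c1@4 c2@6 c3@9, authorship ...1.2..3.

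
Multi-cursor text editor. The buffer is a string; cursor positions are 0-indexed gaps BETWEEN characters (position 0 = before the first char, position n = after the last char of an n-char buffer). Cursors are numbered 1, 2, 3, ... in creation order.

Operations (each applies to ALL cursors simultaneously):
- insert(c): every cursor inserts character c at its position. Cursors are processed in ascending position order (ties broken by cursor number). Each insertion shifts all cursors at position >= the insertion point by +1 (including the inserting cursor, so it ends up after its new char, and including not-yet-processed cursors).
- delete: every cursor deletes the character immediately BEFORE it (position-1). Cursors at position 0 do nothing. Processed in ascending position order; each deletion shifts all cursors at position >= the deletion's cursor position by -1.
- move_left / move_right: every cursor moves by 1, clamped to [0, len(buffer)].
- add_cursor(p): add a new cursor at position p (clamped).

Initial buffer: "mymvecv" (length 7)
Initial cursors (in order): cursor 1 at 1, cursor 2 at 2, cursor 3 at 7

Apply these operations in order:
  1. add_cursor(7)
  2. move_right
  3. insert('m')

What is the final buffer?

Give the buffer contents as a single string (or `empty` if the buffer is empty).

After op 1 (add_cursor(7)): buffer="mymvecv" (len 7), cursors c1@1 c2@2 c3@7 c4@7, authorship .......
After op 2 (move_right): buffer="mymvecv" (len 7), cursors c1@2 c2@3 c3@7 c4@7, authorship .......
After op 3 (insert('m')): buffer="mymmmvecvmm" (len 11), cursors c1@3 c2@5 c3@11 c4@11, authorship ..1.2....34

Answer: mymmmvecvmm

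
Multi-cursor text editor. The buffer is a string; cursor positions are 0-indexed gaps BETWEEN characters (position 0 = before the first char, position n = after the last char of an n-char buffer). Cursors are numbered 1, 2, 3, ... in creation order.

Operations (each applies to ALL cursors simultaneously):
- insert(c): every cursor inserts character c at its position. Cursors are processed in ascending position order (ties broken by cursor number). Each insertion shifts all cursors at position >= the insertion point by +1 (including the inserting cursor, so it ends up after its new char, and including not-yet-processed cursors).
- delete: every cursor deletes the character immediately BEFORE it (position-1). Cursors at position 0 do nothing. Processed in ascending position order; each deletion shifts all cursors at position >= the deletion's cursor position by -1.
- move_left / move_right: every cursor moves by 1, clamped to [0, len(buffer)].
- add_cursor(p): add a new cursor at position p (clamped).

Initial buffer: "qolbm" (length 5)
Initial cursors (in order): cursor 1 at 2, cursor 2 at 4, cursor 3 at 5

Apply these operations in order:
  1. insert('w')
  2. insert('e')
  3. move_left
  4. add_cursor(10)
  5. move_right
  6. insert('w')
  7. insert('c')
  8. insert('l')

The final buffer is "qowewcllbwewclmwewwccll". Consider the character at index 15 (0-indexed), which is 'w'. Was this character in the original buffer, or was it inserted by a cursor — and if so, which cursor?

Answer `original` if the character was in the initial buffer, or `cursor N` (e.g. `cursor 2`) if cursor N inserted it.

Answer: cursor 3

Derivation:
After op 1 (insert('w')): buffer="qowlbwmw" (len 8), cursors c1@3 c2@6 c3@8, authorship ..1..2.3
After op 2 (insert('e')): buffer="qowelbwemwe" (len 11), cursors c1@4 c2@8 c3@11, authorship ..11..22.33
After op 3 (move_left): buffer="qowelbwemwe" (len 11), cursors c1@3 c2@7 c3@10, authorship ..11..22.33
After op 4 (add_cursor(10)): buffer="qowelbwemwe" (len 11), cursors c1@3 c2@7 c3@10 c4@10, authorship ..11..22.33
After op 5 (move_right): buffer="qowelbwemwe" (len 11), cursors c1@4 c2@8 c3@11 c4@11, authorship ..11..22.33
After op 6 (insert('w')): buffer="qowewlbwewmweww" (len 15), cursors c1@5 c2@10 c3@15 c4@15, authorship ..111..222.3334
After op 7 (insert('c')): buffer="qowewclbwewcmwewwcc" (len 19), cursors c1@6 c2@12 c3@19 c4@19, authorship ..1111..2222.333434
After op 8 (insert('l')): buffer="qowewcllbwewclmwewwccll" (len 23), cursors c1@7 c2@14 c3@23 c4@23, authorship ..11111..22222.33343434
Authorship (.=original, N=cursor N): . . 1 1 1 1 1 . . 2 2 2 2 2 . 3 3 3 4 3 4 3 4
Index 15: author = 3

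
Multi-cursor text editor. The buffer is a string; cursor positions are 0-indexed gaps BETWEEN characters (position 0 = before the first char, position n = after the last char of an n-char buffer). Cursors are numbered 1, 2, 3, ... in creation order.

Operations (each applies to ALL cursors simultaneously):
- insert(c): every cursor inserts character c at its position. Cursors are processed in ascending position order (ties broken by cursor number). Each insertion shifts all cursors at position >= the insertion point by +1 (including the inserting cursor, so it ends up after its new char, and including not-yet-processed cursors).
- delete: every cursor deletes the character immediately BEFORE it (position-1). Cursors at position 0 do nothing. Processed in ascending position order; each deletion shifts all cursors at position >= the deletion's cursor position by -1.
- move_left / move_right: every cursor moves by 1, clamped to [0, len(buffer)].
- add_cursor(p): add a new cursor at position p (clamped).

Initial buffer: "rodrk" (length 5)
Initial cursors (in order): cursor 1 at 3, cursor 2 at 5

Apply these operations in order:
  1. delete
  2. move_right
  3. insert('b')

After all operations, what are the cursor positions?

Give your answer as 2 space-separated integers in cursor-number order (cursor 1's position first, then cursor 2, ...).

Answer: 5 5

Derivation:
After op 1 (delete): buffer="ror" (len 3), cursors c1@2 c2@3, authorship ...
After op 2 (move_right): buffer="ror" (len 3), cursors c1@3 c2@3, authorship ...
After op 3 (insert('b')): buffer="rorbb" (len 5), cursors c1@5 c2@5, authorship ...12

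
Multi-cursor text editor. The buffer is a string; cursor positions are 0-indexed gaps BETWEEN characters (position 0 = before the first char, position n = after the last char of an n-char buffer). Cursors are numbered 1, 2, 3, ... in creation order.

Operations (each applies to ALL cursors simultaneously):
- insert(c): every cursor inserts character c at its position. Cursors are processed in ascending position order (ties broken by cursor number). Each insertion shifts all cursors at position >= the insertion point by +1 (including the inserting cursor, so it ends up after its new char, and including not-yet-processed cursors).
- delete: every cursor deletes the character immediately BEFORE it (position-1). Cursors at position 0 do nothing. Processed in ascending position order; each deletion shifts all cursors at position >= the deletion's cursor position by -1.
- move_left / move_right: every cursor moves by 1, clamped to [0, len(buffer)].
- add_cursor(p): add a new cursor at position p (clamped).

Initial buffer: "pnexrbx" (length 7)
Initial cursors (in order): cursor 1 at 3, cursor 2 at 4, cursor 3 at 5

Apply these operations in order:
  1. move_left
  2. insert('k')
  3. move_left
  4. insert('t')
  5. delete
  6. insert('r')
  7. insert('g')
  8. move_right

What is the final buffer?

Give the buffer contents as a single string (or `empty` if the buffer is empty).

After op 1 (move_left): buffer="pnexrbx" (len 7), cursors c1@2 c2@3 c3@4, authorship .......
After op 2 (insert('k')): buffer="pnkekxkrbx" (len 10), cursors c1@3 c2@5 c3@7, authorship ..1.2.3...
After op 3 (move_left): buffer="pnkekxkrbx" (len 10), cursors c1@2 c2@4 c3@6, authorship ..1.2.3...
After op 4 (insert('t')): buffer="pntketkxtkrbx" (len 13), cursors c1@3 c2@6 c3@9, authorship ..11.22.33...
After op 5 (delete): buffer="pnkekxkrbx" (len 10), cursors c1@2 c2@4 c3@6, authorship ..1.2.3...
After op 6 (insert('r')): buffer="pnrkerkxrkrbx" (len 13), cursors c1@3 c2@6 c3@9, authorship ..11.22.33...
After op 7 (insert('g')): buffer="pnrgkergkxrgkrbx" (len 16), cursors c1@4 c2@8 c3@12, authorship ..111.222.333...
After op 8 (move_right): buffer="pnrgkergkxrgkrbx" (len 16), cursors c1@5 c2@9 c3@13, authorship ..111.222.333...

Answer: pnrgkergkxrgkrbx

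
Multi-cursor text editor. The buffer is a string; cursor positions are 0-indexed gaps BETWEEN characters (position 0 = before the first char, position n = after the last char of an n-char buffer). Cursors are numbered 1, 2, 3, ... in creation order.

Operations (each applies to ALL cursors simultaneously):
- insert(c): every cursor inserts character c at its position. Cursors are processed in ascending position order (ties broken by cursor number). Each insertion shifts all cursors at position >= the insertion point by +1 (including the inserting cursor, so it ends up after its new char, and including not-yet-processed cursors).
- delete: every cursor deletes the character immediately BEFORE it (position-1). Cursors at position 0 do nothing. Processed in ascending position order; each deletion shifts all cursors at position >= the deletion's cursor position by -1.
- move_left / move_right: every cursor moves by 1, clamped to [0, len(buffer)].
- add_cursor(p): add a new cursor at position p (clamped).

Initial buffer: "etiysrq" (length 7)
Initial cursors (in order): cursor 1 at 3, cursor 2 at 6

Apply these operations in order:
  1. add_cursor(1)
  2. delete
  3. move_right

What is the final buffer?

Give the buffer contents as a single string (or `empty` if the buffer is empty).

After op 1 (add_cursor(1)): buffer="etiysrq" (len 7), cursors c3@1 c1@3 c2@6, authorship .......
After op 2 (delete): buffer="tysq" (len 4), cursors c3@0 c1@1 c2@3, authorship ....
After op 3 (move_right): buffer="tysq" (len 4), cursors c3@1 c1@2 c2@4, authorship ....

Answer: tysq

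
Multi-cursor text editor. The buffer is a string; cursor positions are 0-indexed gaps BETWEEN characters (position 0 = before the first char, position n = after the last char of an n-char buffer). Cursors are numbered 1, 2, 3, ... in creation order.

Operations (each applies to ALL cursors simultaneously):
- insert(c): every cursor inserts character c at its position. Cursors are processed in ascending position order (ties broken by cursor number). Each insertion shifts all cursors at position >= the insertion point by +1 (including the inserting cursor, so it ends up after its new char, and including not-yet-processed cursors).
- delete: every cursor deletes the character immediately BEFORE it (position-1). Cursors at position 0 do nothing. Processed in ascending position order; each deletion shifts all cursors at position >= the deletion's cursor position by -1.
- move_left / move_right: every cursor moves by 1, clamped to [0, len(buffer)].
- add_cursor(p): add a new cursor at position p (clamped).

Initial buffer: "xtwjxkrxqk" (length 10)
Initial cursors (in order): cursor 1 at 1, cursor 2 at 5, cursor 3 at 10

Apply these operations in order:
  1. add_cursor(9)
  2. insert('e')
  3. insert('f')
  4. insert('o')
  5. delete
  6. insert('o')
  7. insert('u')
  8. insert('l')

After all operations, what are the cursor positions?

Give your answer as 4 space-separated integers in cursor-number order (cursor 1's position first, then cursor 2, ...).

After op 1 (add_cursor(9)): buffer="xtwjxkrxqk" (len 10), cursors c1@1 c2@5 c4@9 c3@10, authorship ..........
After op 2 (insert('e')): buffer="xetwjxekrxqeke" (len 14), cursors c1@2 c2@7 c4@12 c3@14, authorship .1....2....4.3
After op 3 (insert('f')): buffer="xeftwjxefkrxqefkef" (len 18), cursors c1@3 c2@9 c4@15 c3@18, authorship .11....22....44.33
After op 4 (insert('o')): buffer="xefotwjxefokrxqefokefo" (len 22), cursors c1@4 c2@11 c4@18 c3@22, authorship .111....222....444.333
After op 5 (delete): buffer="xeftwjxefkrxqefkef" (len 18), cursors c1@3 c2@9 c4@15 c3@18, authorship .11....22....44.33
After op 6 (insert('o')): buffer="xefotwjxefokrxqefokefo" (len 22), cursors c1@4 c2@11 c4@18 c3@22, authorship .111....222....444.333
After op 7 (insert('u')): buffer="xefoutwjxefoukrxqefoukefou" (len 26), cursors c1@5 c2@13 c4@21 c3@26, authorship .1111....2222....4444.3333
After op 8 (insert('l')): buffer="xefoultwjxefoulkrxqefoulkefoul" (len 30), cursors c1@6 c2@15 c4@24 c3@30, authorship .11111....22222....44444.33333

Answer: 6 15 30 24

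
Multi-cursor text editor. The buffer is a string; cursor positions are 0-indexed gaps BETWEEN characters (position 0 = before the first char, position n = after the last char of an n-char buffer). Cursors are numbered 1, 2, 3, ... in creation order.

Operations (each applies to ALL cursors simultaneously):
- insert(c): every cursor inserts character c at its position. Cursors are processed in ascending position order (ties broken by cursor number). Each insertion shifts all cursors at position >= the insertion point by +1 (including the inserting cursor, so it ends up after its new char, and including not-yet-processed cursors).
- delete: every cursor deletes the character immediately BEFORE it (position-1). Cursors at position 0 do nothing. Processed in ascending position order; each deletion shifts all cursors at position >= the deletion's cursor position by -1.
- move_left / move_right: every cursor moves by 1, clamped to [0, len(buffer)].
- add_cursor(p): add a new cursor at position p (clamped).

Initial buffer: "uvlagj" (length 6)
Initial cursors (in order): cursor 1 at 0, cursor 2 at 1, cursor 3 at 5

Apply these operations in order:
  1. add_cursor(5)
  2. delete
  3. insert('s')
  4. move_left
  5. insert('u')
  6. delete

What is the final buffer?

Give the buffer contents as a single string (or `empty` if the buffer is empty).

After op 1 (add_cursor(5)): buffer="uvlagj" (len 6), cursors c1@0 c2@1 c3@5 c4@5, authorship ......
After op 2 (delete): buffer="vlj" (len 3), cursors c1@0 c2@0 c3@2 c4@2, authorship ...
After op 3 (insert('s')): buffer="ssvlssj" (len 7), cursors c1@2 c2@2 c3@6 c4@6, authorship 12..34.
After op 4 (move_left): buffer="ssvlssj" (len 7), cursors c1@1 c2@1 c3@5 c4@5, authorship 12..34.
After op 5 (insert('u')): buffer="suusvlsuusj" (len 11), cursors c1@3 c2@3 c3@9 c4@9, authorship 1122..3344.
After op 6 (delete): buffer="ssvlssj" (len 7), cursors c1@1 c2@1 c3@5 c4@5, authorship 12..34.

Answer: ssvlssj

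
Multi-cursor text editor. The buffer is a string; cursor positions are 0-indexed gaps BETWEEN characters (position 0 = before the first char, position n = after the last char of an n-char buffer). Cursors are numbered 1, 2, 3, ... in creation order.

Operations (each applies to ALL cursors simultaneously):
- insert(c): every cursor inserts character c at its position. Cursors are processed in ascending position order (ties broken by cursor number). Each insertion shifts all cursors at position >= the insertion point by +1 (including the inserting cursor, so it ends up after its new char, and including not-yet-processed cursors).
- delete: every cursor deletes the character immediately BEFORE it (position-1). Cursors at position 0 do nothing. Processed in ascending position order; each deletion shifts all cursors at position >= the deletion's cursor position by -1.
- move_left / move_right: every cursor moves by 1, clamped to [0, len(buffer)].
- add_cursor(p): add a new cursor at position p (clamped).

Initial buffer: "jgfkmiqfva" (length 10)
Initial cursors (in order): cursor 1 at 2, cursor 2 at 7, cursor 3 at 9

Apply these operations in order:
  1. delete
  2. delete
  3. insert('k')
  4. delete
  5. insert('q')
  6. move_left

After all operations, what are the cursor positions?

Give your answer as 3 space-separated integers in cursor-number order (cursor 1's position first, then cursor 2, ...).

Answer: 0 5 5

Derivation:
After op 1 (delete): buffer="jfkmifa" (len 7), cursors c1@1 c2@5 c3@6, authorship .......
After op 2 (delete): buffer="fkma" (len 4), cursors c1@0 c2@3 c3@3, authorship ....
After op 3 (insert('k')): buffer="kfkmkka" (len 7), cursors c1@1 c2@6 c3@6, authorship 1...23.
After op 4 (delete): buffer="fkma" (len 4), cursors c1@0 c2@3 c3@3, authorship ....
After op 5 (insert('q')): buffer="qfkmqqa" (len 7), cursors c1@1 c2@6 c3@6, authorship 1...23.
After op 6 (move_left): buffer="qfkmqqa" (len 7), cursors c1@0 c2@5 c3@5, authorship 1...23.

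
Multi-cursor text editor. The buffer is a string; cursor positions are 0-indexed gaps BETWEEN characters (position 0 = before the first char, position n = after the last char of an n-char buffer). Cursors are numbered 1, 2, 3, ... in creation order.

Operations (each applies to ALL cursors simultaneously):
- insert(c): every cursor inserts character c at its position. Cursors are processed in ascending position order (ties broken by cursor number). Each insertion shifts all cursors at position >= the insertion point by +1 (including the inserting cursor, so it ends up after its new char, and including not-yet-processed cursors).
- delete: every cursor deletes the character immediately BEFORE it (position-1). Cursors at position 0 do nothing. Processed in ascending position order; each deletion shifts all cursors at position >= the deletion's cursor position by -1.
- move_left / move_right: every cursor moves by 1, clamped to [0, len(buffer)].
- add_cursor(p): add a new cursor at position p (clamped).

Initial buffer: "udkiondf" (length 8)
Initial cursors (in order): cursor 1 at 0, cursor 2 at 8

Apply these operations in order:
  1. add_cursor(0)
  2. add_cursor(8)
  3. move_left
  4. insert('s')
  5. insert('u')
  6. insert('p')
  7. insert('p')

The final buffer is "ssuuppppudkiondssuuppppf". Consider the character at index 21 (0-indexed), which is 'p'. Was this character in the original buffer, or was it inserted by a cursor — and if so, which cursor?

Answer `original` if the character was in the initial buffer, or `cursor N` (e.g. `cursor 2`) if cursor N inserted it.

Answer: cursor 2

Derivation:
After op 1 (add_cursor(0)): buffer="udkiondf" (len 8), cursors c1@0 c3@0 c2@8, authorship ........
After op 2 (add_cursor(8)): buffer="udkiondf" (len 8), cursors c1@0 c3@0 c2@8 c4@8, authorship ........
After op 3 (move_left): buffer="udkiondf" (len 8), cursors c1@0 c3@0 c2@7 c4@7, authorship ........
After op 4 (insert('s')): buffer="ssudkiondssf" (len 12), cursors c1@2 c3@2 c2@11 c4@11, authorship 13.......24.
After op 5 (insert('u')): buffer="ssuuudkiondssuuf" (len 16), cursors c1@4 c3@4 c2@15 c4@15, authorship 1313.......2424.
After op 6 (insert('p')): buffer="ssuuppudkiondssuuppf" (len 20), cursors c1@6 c3@6 c2@19 c4@19, authorship 131313.......242424.
After op 7 (insert('p')): buffer="ssuuppppudkiondssuuppppf" (len 24), cursors c1@8 c3@8 c2@23 c4@23, authorship 13131313.......24242424.
Authorship (.=original, N=cursor N): 1 3 1 3 1 3 1 3 . . . . . . . 2 4 2 4 2 4 2 4 .
Index 21: author = 2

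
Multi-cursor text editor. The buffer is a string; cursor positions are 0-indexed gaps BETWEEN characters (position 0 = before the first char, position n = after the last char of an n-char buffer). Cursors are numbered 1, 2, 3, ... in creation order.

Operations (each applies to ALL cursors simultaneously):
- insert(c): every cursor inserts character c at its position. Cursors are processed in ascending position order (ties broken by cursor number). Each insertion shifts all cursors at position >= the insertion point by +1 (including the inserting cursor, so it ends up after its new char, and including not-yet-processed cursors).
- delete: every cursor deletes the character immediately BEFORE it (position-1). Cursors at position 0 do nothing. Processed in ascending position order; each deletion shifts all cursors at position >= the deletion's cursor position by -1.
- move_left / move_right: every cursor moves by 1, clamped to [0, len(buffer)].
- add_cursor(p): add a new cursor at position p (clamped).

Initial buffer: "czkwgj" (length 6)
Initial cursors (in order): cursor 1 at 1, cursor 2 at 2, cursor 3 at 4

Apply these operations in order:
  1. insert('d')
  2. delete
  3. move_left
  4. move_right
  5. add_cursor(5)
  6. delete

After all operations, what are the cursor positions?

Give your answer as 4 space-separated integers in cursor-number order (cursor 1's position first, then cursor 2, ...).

After op 1 (insert('d')): buffer="cdzdkwdgj" (len 9), cursors c1@2 c2@4 c3@7, authorship .1.2..3..
After op 2 (delete): buffer="czkwgj" (len 6), cursors c1@1 c2@2 c3@4, authorship ......
After op 3 (move_left): buffer="czkwgj" (len 6), cursors c1@0 c2@1 c3@3, authorship ......
After op 4 (move_right): buffer="czkwgj" (len 6), cursors c1@1 c2@2 c3@4, authorship ......
After op 5 (add_cursor(5)): buffer="czkwgj" (len 6), cursors c1@1 c2@2 c3@4 c4@5, authorship ......
After op 6 (delete): buffer="kj" (len 2), cursors c1@0 c2@0 c3@1 c4@1, authorship ..

Answer: 0 0 1 1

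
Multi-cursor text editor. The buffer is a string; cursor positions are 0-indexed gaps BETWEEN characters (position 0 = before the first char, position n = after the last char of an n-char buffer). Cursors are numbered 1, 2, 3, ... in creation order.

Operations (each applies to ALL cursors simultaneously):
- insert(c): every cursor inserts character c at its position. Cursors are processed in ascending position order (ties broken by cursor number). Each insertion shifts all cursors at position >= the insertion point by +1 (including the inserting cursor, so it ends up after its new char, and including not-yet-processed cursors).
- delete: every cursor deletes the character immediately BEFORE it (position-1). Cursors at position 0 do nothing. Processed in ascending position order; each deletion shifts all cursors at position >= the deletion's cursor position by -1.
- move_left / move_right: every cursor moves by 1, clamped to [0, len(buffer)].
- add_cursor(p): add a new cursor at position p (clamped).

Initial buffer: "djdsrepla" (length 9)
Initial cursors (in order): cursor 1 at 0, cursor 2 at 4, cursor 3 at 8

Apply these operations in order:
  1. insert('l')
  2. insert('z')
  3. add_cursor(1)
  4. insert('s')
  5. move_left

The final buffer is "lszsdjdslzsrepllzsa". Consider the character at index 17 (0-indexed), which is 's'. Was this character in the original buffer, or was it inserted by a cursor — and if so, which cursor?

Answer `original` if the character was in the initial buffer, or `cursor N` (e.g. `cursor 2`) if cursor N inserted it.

Answer: cursor 3

Derivation:
After op 1 (insert('l')): buffer="ldjdslreplla" (len 12), cursors c1@1 c2@6 c3@11, authorship 1....2....3.
After op 2 (insert('z')): buffer="lzdjdslzrepllza" (len 15), cursors c1@2 c2@8 c3@14, authorship 11....22....33.
After op 3 (add_cursor(1)): buffer="lzdjdslzrepllza" (len 15), cursors c4@1 c1@2 c2@8 c3@14, authorship 11....22....33.
After op 4 (insert('s')): buffer="lszsdjdslzsrepllzsa" (len 19), cursors c4@2 c1@4 c2@11 c3@18, authorship 1411....222....333.
After op 5 (move_left): buffer="lszsdjdslzsrepllzsa" (len 19), cursors c4@1 c1@3 c2@10 c3@17, authorship 1411....222....333.
Authorship (.=original, N=cursor N): 1 4 1 1 . . . . 2 2 2 . . . . 3 3 3 .
Index 17: author = 3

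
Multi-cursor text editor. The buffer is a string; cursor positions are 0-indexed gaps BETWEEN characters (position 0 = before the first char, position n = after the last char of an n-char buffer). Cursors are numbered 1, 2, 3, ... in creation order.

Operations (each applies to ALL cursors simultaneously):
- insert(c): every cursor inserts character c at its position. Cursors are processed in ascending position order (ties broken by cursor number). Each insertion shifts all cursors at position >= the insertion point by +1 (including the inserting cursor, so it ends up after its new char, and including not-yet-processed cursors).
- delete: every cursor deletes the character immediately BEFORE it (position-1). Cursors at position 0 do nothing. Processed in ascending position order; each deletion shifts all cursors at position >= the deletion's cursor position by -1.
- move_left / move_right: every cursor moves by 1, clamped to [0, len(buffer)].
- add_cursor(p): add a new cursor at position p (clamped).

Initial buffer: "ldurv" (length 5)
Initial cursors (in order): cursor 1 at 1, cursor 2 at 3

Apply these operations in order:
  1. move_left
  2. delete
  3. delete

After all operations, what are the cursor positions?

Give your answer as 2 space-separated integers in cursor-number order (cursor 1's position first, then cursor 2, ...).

Answer: 0 0

Derivation:
After op 1 (move_left): buffer="ldurv" (len 5), cursors c1@0 c2@2, authorship .....
After op 2 (delete): buffer="lurv" (len 4), cursors c1@0 c2@1, authorship ....
After op 3 (delete): buffer="urv" (len 3), cursors c1@0 c2@0, authorship ...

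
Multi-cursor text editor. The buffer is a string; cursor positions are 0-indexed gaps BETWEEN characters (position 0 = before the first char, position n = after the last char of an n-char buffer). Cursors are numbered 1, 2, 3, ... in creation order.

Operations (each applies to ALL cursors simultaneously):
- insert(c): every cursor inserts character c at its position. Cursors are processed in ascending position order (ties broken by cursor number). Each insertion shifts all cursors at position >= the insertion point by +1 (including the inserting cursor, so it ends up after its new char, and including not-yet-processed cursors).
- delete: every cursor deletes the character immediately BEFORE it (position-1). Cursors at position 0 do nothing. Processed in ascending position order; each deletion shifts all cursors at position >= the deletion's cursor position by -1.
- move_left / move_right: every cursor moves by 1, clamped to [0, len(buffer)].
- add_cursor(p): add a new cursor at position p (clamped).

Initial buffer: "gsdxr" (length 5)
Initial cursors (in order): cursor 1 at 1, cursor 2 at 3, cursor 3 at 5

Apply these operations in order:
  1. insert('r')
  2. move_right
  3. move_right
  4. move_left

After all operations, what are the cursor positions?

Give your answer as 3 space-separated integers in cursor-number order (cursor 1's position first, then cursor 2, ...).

Answer: 3 6 7

Derivation:
After op 1 (insert('r')): buffer="grsdrxrr" (len 8), cursors c1@2 c2@5 c3@8, authorship .1..2..3
After op 2 (move_right): buffer="grsdrxrr" (len 8), cursors c1@3 c2@6 c3@8, authorship .1..2..3
After op 3 (move_right): buffer="grsdrxrr" (len 8), cursors c1@4 c2@7 c3@8, authorship .1..2..3
After op 4 (move_left): buffer="grsdrxrr" (len 8), cursors c1@3 c2@6 c3@7, authorship .1..2..3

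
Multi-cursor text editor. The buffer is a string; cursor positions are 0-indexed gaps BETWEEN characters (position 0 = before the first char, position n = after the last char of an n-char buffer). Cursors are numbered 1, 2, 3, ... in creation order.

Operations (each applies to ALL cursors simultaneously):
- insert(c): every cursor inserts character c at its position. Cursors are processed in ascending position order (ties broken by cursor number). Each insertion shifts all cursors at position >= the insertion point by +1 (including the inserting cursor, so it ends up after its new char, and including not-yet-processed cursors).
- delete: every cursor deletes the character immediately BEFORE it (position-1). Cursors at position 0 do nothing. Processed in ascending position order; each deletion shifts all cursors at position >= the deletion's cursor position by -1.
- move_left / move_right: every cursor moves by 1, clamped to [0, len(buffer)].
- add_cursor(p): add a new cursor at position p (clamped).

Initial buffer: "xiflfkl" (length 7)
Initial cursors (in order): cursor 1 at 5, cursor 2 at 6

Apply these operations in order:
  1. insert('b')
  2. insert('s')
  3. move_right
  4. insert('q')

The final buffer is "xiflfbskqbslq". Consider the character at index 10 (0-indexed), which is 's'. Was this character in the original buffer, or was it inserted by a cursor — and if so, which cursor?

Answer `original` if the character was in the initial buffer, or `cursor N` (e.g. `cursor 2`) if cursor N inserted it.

Answer: cursor 2

Derivation:
After op 1 (insert('b')): buffer="xiflfbkbl" (len 9), cursors c1@6 c2@8, authorship .....1.2.
After op 2 (insert('s')): buffer="xiflfbskbsl" (len 11), cursors c1@7 c2@10, authorship .....11.22.
After op 3 (move_right): buffer="xiflfbskbsl" (len 11), cursors c1@8 c2@11, authorship .....11.22.
After op 4 (insert('q')): buffer="xiflfbskqbslq" (len 13), cursors c1@9 c2@13, authorship .....11.122.2
Authorship (.=original, N=cursor N): . . . . . 1 1 . 1 2 2 . 2
Index 10: author = 2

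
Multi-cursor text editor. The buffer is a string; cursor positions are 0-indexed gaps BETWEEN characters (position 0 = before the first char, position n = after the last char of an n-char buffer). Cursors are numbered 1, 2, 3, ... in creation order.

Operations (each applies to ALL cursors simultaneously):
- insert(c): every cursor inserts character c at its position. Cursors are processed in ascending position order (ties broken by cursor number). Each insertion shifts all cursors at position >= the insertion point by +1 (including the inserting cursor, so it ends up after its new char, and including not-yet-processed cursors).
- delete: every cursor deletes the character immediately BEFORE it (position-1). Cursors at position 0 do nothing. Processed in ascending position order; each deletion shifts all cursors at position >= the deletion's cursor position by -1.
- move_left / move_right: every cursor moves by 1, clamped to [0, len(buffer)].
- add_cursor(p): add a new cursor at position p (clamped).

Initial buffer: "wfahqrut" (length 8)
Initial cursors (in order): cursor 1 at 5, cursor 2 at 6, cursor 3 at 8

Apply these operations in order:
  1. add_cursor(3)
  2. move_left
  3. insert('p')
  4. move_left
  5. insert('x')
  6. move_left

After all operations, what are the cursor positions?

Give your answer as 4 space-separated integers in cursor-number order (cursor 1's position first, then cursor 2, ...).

Answer: 6 9 13 2

Derivation:
After op 1 (add_cursor(3)): buffer="wfahqrut" (len 8), cursors c4@3 c1@5 c2@6 c3@8, authorship ........
After op 2 (move_left): buffer="wfahqrut" (len 8), cursors c4@2 c1@4 c2@5 c3@7, authorship ........
After op 3 (insert('p')): buffer="wfpahpqprupt" (len 12), cursors c4@3 c1@6 c2@8 c3@11, authorship ..4..1.2..3.
After op 4 (move_left): buffer="wfpahpqprupt" (len 12), cursors c4@2 c1@5 c2@7 c3@10, authorship ..4..1.2..3.
After op 5 (insert('x')): buffer="wfxpahxpqxpruxpt" (len 16), cursors c4@3 c1@7 c2@10 c3@14, authorship ..44..11.22..33.
After op 6 (move_left): buffer="wfxpahxpqxpruxpt" (len 16), cursors c4@2 c1@6 c2@9 c3@13, authorship ..44..11.22..33.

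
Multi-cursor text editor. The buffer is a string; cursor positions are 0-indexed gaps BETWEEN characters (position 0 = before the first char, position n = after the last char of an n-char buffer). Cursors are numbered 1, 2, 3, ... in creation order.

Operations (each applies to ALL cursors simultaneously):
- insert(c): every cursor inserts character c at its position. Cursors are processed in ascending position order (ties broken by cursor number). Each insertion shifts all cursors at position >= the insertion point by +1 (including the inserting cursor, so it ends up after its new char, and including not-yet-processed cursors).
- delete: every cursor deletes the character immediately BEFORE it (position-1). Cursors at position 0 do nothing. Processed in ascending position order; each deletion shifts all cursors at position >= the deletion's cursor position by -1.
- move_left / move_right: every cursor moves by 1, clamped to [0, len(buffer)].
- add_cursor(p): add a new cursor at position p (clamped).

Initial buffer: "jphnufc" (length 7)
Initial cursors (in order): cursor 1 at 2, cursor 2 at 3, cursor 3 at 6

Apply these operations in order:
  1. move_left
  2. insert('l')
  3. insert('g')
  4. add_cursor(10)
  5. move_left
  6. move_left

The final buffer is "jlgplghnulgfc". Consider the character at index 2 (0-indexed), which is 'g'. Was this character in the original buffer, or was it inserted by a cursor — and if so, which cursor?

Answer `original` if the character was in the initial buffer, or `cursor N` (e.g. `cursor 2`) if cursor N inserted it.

After op 1 (move_left): buffer="jphnufc" (len 7), cursors c1@1 c2@2 c3@5, authorship .......
After op 2 (insert('l')): buffer="jlplhnulfc" (len 10), cursors c1@2 c2@4 c3@8, authorship .1.2...3..
After op 3 (insert('g')): buffer="jlgplghnulgfc" (len 13), cursors c1@3 c2@6 c3@11, authorship .11.22...33..
After op 4 (add_cursor(10)): buffer="jlgplghnulgfc" (len 13), cursors c1@3 c2@6 c4@10 c3@11, authorship .11.22...33..
After op 5 (move_left): buffer="jlgplghnulgfc" (len 13), cursors c1@2 c2@5 c4@9 c3@10, authorship .11.22...33..
After op 6 (move_left): buffer="jlgplghnulgfc" (len 13), cursors c1@1 c2@4 c4@8 c3@9, authorship .11.22...33..
Authorship (.=original, N=cursor N): . 1 1 . 2 2 . . . 3 3 . .
Index 2: author = 1

Answer: cursor 1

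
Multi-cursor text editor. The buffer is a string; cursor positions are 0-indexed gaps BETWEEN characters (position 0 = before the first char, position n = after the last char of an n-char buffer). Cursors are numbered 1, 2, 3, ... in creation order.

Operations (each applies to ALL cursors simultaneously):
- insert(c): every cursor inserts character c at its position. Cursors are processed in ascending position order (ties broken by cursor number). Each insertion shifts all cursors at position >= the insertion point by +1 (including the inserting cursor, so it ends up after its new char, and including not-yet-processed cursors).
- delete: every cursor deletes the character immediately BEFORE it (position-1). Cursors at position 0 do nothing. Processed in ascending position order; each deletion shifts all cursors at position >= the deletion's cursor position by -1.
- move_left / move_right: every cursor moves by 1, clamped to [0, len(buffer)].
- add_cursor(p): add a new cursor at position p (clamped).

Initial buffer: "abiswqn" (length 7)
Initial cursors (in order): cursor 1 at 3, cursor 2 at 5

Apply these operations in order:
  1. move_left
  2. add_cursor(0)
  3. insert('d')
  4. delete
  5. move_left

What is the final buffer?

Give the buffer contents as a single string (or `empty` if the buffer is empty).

After op 1 (move_left): buffer="abiswqn" (len 7), cursors c1@2 c2@4, authorship .......
After op 2 (add_cursor(0)): buffer="abiswqn" (len 7), cursors c3@0 c1@2 c2@4, authorship .......
After op 3 (insert('d')): buffer="dabdisdwqn" (len 10), cursors c3@1 c1@4 c2@7, authorship 3..1..2...
After op 4 (delete): buffer="abiswqn" (len 7), cursors c3@0 c1@2 c2@4, authorship .......
After op 5 (move_left): buffer="abiswqn" (len 7), cursors c3@0 c1@1 c2@3, authorship .......

Answer: abiswqn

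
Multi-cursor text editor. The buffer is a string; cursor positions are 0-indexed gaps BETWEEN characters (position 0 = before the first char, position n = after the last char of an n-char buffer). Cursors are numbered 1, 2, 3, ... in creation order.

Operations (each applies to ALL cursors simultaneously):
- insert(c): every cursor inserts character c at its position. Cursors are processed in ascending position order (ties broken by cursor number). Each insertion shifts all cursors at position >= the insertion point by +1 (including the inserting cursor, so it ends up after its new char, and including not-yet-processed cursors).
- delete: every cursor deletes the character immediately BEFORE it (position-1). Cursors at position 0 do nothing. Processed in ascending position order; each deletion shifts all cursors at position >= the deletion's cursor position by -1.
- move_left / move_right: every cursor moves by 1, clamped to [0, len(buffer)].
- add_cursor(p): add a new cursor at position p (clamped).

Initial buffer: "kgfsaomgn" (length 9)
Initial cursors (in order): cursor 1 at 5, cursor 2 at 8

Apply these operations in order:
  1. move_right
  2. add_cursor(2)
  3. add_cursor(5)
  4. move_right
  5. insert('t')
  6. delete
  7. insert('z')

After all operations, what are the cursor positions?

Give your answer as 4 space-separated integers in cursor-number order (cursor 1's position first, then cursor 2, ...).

After op 1 (move_right): buffer="kgfsaomgn" (len 9), cursors c1@6 c2@9, authorship .........
After op 2 (add_cursor(2)): buffer="kgfsaomgn" (len 9), cursors c3@2 c1@6 c2@9, authorship .........
After op 3 (add_cursor(5)): buffer="kgfsaomgn" (len 9), cursors c3@2 c4@5 c1@6 c2@9, authorship .........
After op 4 (move_right): buffer="kgfsaomgn" (len 9), cursors c3@3 c4@6 c1@7 c2@9, authorship .........
After op 5 (insert('t')): buffer="kgftsaotmtgnt" (len 13), cursors c3@4 c4@8 c1@10 c2@13, authorship ...3...4.1..2
After op 6 (delete): buffer="kgfsaomgn" (len 9), cursors c3@3 c4@6 c1@7 c2@9, authorship .........
After op 7 (insert('z')): buffer="kgfzsaozmzgnz" (len 13), cursors c3@4 c4@8 c1@10 c2@13, authorship ...3...4.1..2

Answer: 10 13 4 8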